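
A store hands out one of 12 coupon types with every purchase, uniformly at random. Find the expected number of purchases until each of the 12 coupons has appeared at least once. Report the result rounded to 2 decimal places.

37.24

After k distinct coupons have appeared, the next purchase gives a new one with probability (12-k)/12, so the expected wait for the (k+1)-th is 12/(12-k).
E[T] = 12/12 + 12/11 + 12/10 + ... + 12/2 + 12/1 = 12·H_{12}.
H_{12} = 3.103, so E[T] = 37.239.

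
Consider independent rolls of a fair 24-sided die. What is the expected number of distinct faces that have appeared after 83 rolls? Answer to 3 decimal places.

For each face, P(seen in 83 rolls) = 1 - (23/24)^83 = 0.9708.
By linearity of expectation, E[distinct seen] = 24·(1 - (23/24)^83) = 23.2984.

23.298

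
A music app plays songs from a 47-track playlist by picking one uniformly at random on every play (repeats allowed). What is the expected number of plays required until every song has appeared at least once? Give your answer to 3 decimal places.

208.584

After k distinct songs have appeared, the next play gives a new one with probability (47-k)/47, so the expected wait for the (k+1)-th is 47/(47-k).
E[T] = 47/47 + 47/46 + 47/45 + ... + 47/2 + 47/1 = 47·H_{47}.
H_{47} = 4.4380, so E[T] = 208.5843.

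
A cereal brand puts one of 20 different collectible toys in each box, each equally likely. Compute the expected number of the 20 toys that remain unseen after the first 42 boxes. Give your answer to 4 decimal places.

For each toy, P(unseen after 42) = (19/20)^42 = 0.11598.
By linearity of expectation, E[unseen] = 20·(19/20)^42 = 2.31964.

2.3196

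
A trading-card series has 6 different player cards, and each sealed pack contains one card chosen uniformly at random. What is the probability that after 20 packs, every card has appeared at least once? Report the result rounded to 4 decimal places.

0.8480

Let A_i be the event that card i is missing after 20 packs. By inclusion–exclusion on the A_i,
P(all seen) = Σ_{j=0}^{6} (-1)^j C(6,j)((6-j)/6)^20
= 1.00000 - 0.15650 + 0.00451 - 0.00002 + 0.00000 - 0.00000 + 0.00000
= 0.84799.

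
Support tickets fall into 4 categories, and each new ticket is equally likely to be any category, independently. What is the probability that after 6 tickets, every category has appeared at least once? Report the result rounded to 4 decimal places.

0.3809

Let A_i be the event that category i is missing after 6 tickets. By inclusion–exclusion on the A_i,
P(all seen) = Σ_{j=0}^{4} (-1)^j C(4,j)((4-j)/4)^6
= 1.00000 - 0.71191 + 0.09375 - 0.00098 + 0.00000
= 0.38086.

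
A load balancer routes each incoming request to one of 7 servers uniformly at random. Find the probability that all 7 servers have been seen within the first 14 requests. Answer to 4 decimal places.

0.3666

By inclusion–exclusion over which servers are missing,
P(all seen) = Σ_{j=0}^{7} (-1)^j C(7,j)((7-j)/7)^14
= 1.00000 - 0.80880 + 0.18898 - 0.01385 + 0.00025 - 0.00000 + 0.00000 - 0.00000
= 0.36657.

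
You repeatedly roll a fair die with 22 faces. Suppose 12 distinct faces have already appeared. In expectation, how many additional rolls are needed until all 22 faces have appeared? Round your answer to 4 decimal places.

64.4373

From k distinct to k+1 distinct takes on average 22/(22-k) rolls.
Sum over k = 12,...,21: E = 22/10 + 22/9 + 22/8 + ... + 22/2 + 22/1 = 64.43730.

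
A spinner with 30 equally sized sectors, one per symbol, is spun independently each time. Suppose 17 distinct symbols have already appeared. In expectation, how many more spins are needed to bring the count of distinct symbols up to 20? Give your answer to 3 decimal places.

From k distinct to k+1 distinct takes on average 30/(30-k) spins.
Sum over k = 17,...,19: E = 30/13 + 30/12 + 30/11 = 7.5350.

7.535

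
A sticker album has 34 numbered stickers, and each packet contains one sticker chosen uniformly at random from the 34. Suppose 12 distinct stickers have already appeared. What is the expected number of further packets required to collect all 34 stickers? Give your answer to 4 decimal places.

From k distinct to k+1 distinct takes on average 34/(34-k) packets.
Sum over k = 12,...,33: E = 34/22 + 34/21 + 34/20 + ... + 34/2 + 34/1 = 125.48765.

125.4877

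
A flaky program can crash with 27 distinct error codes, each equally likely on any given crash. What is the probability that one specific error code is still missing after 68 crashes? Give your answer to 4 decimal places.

Each crash misses the fixed error code with probability (27-1)/27 = 26/27, independently.
P(still missing after 68) = (26/27)^68 = 0.07682.

0.0768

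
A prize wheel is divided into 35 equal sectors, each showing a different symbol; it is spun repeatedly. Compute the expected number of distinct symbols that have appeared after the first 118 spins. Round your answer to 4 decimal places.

For each symbol, P(seen in 118 spins) = 1 - (34/35)^118 = 0.96730.
By linearity of expectation, E[distinct seen] = 35·(1 - (34/35)^118) = 33.85567.

33.8557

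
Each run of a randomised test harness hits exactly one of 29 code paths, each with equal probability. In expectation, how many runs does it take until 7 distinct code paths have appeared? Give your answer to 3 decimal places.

7.854

With k distinct code paths already seen, the next new one arrives after an expected 29/(29-k) runs.
Sum over k = 0,...,6: E = 29/29 + 29/28 + 29/27 + ... + 29/24 + 29/23 = 7.8544.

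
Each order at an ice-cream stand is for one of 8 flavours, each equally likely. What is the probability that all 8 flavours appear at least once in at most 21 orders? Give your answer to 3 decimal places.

Let A_i be the event that flavour i is missing after 21 orders. By inclusion–exclusion on the A_i,
P(all seen) = Σ_{j=0}^{8} (-1)^j C(8,j)((8-j)/8)^21
= 1.0000 - 0.4845 + 0.0666 - 0.0029 + 0.0000 - 0.0000 + 0.0000 - 0.0000 + 0.0000
= 0.5793.

0.579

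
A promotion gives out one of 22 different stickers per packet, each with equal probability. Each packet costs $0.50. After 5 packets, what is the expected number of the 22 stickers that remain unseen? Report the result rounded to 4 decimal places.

17.4343

For each sticker, P(unseen after 5) = (21/22)^5 = 0.79247.
By linearity of expectation, E[unseen] = 22·(21/22)^5 = 17.43435.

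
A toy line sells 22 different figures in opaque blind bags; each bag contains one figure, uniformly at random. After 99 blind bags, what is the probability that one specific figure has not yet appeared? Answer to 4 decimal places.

0.0100

Each blind bag misses the fixed figure with probability (22-1)/22 = 21/22, independently.
P(still missing after 99) = (21/22)^99 = 0.01000.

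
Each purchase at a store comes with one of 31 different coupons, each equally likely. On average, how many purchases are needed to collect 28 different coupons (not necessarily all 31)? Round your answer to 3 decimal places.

With k distinct coupons already seen, the next new one arrives after an expected 31/(31-k) purchases.
Sum over k = 0,...,27: E = 31/31 + 31/30 + 31/29 + ... + 31/5 + 31/4 = 68.0113.

68.011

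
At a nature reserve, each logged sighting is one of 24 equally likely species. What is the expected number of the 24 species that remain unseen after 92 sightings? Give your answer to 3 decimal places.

0.478

For each species, P(unseen after 92) = (23/24)^92 = 0.0199.
By linearity of expectation, E[unseen] = 24·(23/24)^92 = 0.4783.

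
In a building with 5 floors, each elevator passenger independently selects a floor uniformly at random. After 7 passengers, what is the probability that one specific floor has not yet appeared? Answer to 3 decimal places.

Each passenger misses the fixed floor with probability (5-1)/5 = 4/5, independently.
P(still missing after 7) = (4/5)^7 = 0.2097.

0.210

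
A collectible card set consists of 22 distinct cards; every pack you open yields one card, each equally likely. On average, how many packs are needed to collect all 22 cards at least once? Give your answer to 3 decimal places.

81.198

The wait to go from k to k+1 distinct cards is geometric with mean 22/(22-k).
E[T] = 22/22 + 22/21 + 22/20 + ... + 22/2 + 22/1 = 22·H_{22}.
H_{22} = 3.6908, so E[T] = 81.1979.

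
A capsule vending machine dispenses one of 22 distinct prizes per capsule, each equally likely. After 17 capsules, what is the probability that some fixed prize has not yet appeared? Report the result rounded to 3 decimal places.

0.453

Each capsule misses the fixed prize with probability (22-1)/22 = 21/22, independently.
P(still missing after 17) = (21/22)^17 = 0.4535.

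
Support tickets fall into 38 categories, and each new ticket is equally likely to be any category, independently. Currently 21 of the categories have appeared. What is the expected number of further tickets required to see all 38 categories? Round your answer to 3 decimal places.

130.703

From k distinct to k+1 distinct takes on average 38/(38-k) tickets.
Sum over k = 21,...,37: E = 38/17 + 38/16 + 38/15 + ... + 38/2 + 38/1 = 130.7030.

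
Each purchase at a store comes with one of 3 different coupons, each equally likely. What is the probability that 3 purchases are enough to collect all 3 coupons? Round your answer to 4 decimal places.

By inclusion–exclusion over which coupons are missing,
P(all seen) = Σ_{j=0}^{3} (-1)^j C(3,j)((3-j)/3)^3
= 1.00000 - 0.88889 + 0.11111 - 0.00000
= 0.22222.

0.2222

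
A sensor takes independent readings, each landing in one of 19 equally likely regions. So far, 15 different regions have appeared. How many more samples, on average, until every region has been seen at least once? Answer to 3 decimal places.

39.583

From k distinct to k+1 distinct takes on average 19/(19-k) samples.
Sum over k = 15,...,18: E = 19/4 + 19/3 + 19/2 + 19/1 = 39.5833.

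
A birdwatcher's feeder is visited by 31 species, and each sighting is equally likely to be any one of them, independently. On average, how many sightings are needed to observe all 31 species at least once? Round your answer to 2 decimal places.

124.84

After k distinct species have appeared, the next sighting gives a new one with probability (31-k)/31, so the expected wait for the (k+1)-th is 31/(31-k).
E[T] = 31/31 + 31/30 + 31/29 + ... + 31/2 + 31/1 = 31·H_{31}.
H_{31} = 4.027, so E[T] = 124.845.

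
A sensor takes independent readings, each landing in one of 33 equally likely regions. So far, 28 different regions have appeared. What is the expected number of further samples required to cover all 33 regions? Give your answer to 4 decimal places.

75.3500

From k distinct to k+1 distinct takes on average 33/(33-k) samples.
Sum over k = 28,...,32: E = 33/5 + 33/4 + 33/3 + 33/2 + 33/1 = 75.35000.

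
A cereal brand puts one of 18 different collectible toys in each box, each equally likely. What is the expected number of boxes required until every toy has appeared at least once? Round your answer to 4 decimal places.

The wait to go from k to k+1 distinct toys is geometric with mean 18/(18-k).
E[T] = 18/18 + 18/17 + 18/16 + ... + 18/2 + 18/1 = 18·H_{18}.
H_{18} = 3.49511, so E[T] = 62.91195.

62.9119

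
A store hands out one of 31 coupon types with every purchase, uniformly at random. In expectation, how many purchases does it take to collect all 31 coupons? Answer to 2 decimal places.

124.84

After k distinct coupons have appeared, the next purchase gives a new one with probability (31-k)/31, so the expected wait for the (k+1)-th is 31/(31-k).
E[T] = 31/31 + 31/30 + 31/29 + ... + 31/2 + 31/1 = 31·H_{31}.
H_{31} = 4.027, so E[T] = 124.845.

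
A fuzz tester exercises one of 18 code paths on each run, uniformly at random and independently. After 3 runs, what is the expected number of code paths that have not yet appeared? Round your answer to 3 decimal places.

For each code path, P(unseen after 3) = (17/18)^3 = 0.8424.
By linearity of expectation, E[unseen] = 18·(17/18)^3 = 15.1636.

15.164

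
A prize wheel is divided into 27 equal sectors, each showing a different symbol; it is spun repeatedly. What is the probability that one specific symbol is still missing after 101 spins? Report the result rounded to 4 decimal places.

0.0221

Each spin misses the fixed symbol with probability (27-1)/27 = 26/27, independently.
P(still missing after 101) = (26/27)^101 = 0.02211.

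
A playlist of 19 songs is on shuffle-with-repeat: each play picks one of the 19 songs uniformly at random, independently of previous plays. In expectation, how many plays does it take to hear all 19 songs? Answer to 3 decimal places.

The wait to go from k to k+1 distinct songs is geometric with mean 19/(19-k).
E[T] = 19/19 + 19/18 + 19/17 + ... + 19/2 + 19/1 = 19·H_{19}.
H_{19} = 3.5477, so E[T] = 67.4071.

67.407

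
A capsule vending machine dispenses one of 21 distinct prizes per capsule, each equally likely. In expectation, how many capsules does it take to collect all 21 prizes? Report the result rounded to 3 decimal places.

The wait to go from k to k+1 distinct prizes is geometric with mean 21/(21-k).
E[T] = 21/21 + 21/20 + 21/19 + ... + 21/2 + 21/1 = 21·H_{21}.
H_{21} = 3.6454, so E[T] = 76.5525.

76.553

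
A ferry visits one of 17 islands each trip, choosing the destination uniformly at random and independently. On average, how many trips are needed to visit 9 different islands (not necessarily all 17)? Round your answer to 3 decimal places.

12.269

Going from k to k+1 distinct takes a geometric number of trips with mean 17/(17-k).
Sum over k = 0,...,8: E = 17/17 + 17/16 + 17/15 + ... + 17/10 + 17/9 = 12.2688.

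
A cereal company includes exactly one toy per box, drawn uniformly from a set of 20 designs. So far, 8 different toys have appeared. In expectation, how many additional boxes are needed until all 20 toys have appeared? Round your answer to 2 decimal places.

62.06

The wait to go from k to k+1 distinct toys is geometric with mean 20/(20-k).
Sum over k = 8,...,19: E = 20/12 + 20/11 + 20/10 + ... + 20/2 + 20/1 = 62.064.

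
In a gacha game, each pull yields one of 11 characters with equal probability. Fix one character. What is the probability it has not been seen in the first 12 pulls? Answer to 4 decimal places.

0.3186

On each pull the fixed character fails to appear with probability 10/11.
P(still missing after 12) = (10/11)^12 = 0.31863.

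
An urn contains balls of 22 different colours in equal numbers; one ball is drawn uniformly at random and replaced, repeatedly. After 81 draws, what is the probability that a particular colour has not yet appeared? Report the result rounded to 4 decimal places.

0.0231

On each draw the fixed colour fails to appear with probability 21/22.
P(still missing after 81) = (21/22)^81 = 0.02310.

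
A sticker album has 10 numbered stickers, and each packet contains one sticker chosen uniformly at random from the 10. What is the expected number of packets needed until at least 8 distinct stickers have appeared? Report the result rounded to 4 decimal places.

Going from k to k+1 distinct takes a geometric number of packets with mean 10/(10-k).
Sum over k = 0,...,7: E = 10/10 + 10/9 + 10/8 + ... + 10/4 + 10/3 = 14.28968.

14.2897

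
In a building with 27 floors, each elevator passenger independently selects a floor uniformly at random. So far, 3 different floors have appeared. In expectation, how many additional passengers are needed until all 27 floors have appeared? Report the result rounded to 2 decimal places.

The wait to go from k to k+1 distinct floors is geometric with mean 27/(27-k).
Sum over k = 3,...,26: E = 27/24 + 27/23 + 27/22 + ... + 27/2 + 27/1 = 101.951.

101.95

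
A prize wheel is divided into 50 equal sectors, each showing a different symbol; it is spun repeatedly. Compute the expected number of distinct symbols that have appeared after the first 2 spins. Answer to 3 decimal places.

1.980

For each symbol, P(seen in 2 spins) = 1 - (49/50)^2 = 0.0396.
By linearity of expectation, E[distinct seen] = 50·(1 - (49/50)^2) = 1.9800.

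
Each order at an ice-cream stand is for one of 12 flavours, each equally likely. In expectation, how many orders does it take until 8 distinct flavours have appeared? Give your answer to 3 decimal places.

12.239

Going from k to k+1 distinct takes a geometric number of orders with mean 12/(12-k).
Sum over k = 0,...,7: E = 12/12 + 12/11 + 12/10 + ... + 12/6 + 12/5 = 12.2385.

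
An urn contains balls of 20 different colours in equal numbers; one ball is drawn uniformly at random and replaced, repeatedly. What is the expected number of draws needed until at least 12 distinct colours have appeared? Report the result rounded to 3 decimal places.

With k distinct colours already seen, the next new one arrives after an expected 20/(20-k) draws.
Sum over k = 0,...,11: E = 20/20 + 20/19 + 20/18 + ... + 20/10 + 20/9 = 17.5977.

17.598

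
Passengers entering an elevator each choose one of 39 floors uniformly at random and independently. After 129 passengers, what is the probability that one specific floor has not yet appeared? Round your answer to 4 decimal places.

0.0351

Each passenger misses the fixed floor with probability (39-1)/39 = 38/39, independently.
P(still missing after 129) = (38/39)^129 = 0.03505.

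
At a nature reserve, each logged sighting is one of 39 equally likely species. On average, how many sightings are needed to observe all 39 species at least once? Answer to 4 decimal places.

The wait to go from k to k+1 distinct species is geometric with mean 39/(39-k).
E[T] = 39/39 + 39/38 + 39/37 + ... + 39/2 + 39/1 = 39·H_{39}.
H_{39} = 4.25354, so E[T] = 165.88818.

165.8882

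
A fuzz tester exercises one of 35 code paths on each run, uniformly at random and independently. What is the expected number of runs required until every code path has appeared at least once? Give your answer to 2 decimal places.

145.14

The wait to go from k to k+1 distinct code paths is geometric with mean 35/(35-k).
E[T] = 35/35 + 35/34 + 35/33 + ... + 35/2 + 35/1 = 35·H_{35}.
H_{35} = 4.147, so E[T] = 145.137.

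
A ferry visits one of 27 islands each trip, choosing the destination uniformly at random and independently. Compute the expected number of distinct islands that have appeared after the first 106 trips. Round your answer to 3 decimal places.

For each island, P(seen in 106 trips) = 1 - (26/27)^106 = 0.9817.
By linearity of expectation, E[distinct seen] = 27·(1 - (26/27)^106) = 26.5057.

26.506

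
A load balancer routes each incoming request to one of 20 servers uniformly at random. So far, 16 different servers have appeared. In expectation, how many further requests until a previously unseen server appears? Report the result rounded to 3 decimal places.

5.000

The number of requests until the next new server is geometric with success probability 4/20, so its mean is 20/4.
E = 20/4 = 5.0000.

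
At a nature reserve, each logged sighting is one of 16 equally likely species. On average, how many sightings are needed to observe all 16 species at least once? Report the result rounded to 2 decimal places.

Split into phases: going from k distinct to k+1 distinct takes on average 16/(16-k) sightings.
E[T] = 16/16 + 16/15 + 16/14 + ... + 16/2 + 16/1 = 16·H_{16}.
H_{16} = 3.381, so E[T] = 54.092.

54.09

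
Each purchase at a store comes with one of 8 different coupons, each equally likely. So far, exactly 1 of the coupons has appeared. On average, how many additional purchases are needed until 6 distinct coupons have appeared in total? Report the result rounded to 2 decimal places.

8.74

With k distinct coupons already seen, the next new one takes an expected 8/(8-k) purchases.
Sum over k = 1,...,5: E = 8/7 + 8/6 + 8/5 + 8/4 + 8/3 = 8.743.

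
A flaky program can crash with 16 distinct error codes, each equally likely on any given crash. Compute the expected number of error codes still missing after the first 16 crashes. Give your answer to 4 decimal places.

5.6972

For each error code, P(unseen after 16) = (15/16)^16 = 0.35607.
By linearity of expectation, E[unseen] = 16·(15/16)^16 = 5.69719.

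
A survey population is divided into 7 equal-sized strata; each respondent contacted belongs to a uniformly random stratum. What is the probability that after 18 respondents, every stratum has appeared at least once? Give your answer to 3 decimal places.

Let A_i be the event that stratum i is missing after 18 respondents. By inclusion–exclusion on the A_i,
P(all seen) = Σ_{j=0}^{7} (-1)^j C(7,j)((7-j)/7)^18
= 1.0000 - 0.4366 + 0.0492 - 0.0015 + 0.0000 - 0.0000 + 0.0000 - 0.0000
= 0.6112.

0.611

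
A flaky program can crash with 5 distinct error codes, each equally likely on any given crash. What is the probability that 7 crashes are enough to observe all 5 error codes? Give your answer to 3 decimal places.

0.215

Let A_i be the event that error code i is missing after 7 crashes. By inclusion–exclusion on the A_i,
P(all seen) = Σ_{j=0}^{5} (-1)^j C(5,j)((5-j)/5)^7
= 1.0000 - 1.0486 + 0.2799 - 0.0164 + 0.0001 - 0.0000
= 0.2150.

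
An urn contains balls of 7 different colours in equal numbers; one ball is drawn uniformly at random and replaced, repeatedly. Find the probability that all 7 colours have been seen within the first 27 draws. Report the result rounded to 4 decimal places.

By inclusion–exclusion over which colours are missing,
P(all seen) = Σ_{j=0}^{7} (-1)^j C(7,j)((7-j)/7)^27
= 1.00000 - 0.10903 + 0.00238 - 0.00001 + 0.00000 - 0.00000 + 0.00000 - 0.00000
= 0.89334.

0.8933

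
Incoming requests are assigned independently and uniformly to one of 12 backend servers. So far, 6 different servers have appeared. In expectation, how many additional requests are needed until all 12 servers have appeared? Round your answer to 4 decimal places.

29.4000

From k distinct to k+1 distinct takes on average 12/(12-k) requests.
Sum over k = 6,...,11: E = 12/6 + 12/5 + 12/4 + 12/3 + 12/2 + 12/1 = 29.40000.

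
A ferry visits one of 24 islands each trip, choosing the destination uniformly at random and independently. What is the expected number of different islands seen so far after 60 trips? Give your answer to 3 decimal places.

For each island, P(seen in 60 trips) = 1 - (23/24)^60 = 0.9222.
By linearity of expectation, E[distinct seen] = 24·(1 - (23/24)^60) = 22.1327.

22.133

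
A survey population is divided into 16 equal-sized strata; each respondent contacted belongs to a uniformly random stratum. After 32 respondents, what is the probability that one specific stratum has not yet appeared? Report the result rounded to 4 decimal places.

0.1268

Each respondent misses the fixed stratum with probability (16-1)/16 = 15/16, independently.
P(still missing after 32) = (15/16)^32 = 0.12679.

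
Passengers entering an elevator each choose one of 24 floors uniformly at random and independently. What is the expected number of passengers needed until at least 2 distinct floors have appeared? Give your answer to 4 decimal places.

Going from k to k+1 distinct takes a geometric number of passengers with mean 24/(24-k).
Sum over k = 0,...,1: E = 24/24 + 24/23 = 2.04348.

2.0435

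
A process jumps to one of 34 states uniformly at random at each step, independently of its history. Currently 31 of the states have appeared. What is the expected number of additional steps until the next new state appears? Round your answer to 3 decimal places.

The number of steps until the next new state is geometric with success probability 3/34, so its mean is 34/3.
E = 34/3 = 11.3333.

11.333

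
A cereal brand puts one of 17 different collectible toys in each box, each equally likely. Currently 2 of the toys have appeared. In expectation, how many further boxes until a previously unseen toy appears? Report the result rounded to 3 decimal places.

1.133

The number of boxes until the next new toy is geometric with success probability 15/17, so its mean is 17/15.
E = 17/15 = 1.1333.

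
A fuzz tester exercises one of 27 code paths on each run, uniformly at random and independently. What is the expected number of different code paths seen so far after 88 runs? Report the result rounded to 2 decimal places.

26.02

For each code path, P(seen in 88 runs) = 1 - (26/27)^88 = 0.964.
By linearity of expectation, E[distinct seen] = 27·(1 - (26/27)^88) = 26.025.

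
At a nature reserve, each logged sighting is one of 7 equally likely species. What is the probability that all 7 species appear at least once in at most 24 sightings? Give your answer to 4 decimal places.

By inclusion–exclusion over which species are missing,
P(all seen) = Σ_{j=0}^{7} (-1)^j C(7,j)((7-j)/7)^24
= 1.00000 - 0.17313 + 0.00653 - 0.00005 + 0.00000 - 0.00000 + 0.00000 - 0.00000
= 0.83335.

0.8334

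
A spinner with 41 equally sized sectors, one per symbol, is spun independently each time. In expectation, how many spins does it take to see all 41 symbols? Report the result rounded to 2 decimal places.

After k distinct symbols have appeared, the next spin gives a new one with probability (41-k)/41, so the expected wait for the (k+1)-th is 41/(41-k).
E[T] = 41/41 + 41/40 + 41/39 + ... + 41/2 + 41/1 = 41·H_{41}.
H_{41} = 4.303, so E[T] = 176.420.

176.42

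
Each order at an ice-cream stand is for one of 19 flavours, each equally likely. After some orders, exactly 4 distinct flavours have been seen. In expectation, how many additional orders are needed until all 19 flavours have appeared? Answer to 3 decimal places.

63.046

From k distinct to k+1 distinct takes on average 19/(19-k) orders.
Sum over k = 4,...,18: E = 19/15 + 19/14 + 19/13 + ... + 19/2 + 19/1 = 63.0464.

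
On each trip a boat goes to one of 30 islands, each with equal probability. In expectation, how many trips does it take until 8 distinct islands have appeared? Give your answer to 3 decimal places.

With k distinct islands already seen, the next new one arrives after an expected 30/(30-k) trips.
Sum over k = 0,...,7: E = 30/30 + 30/29 + 30/28 + ... + 30/24 + 30/23 = 9.1252.

9.125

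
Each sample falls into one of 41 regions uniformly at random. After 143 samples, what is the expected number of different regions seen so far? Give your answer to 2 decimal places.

For each region, P(seen in 143 samples) = 1 - (40/41)^143 = 0.971.
By linearity of expectation, E[distinct seen] = 41·(1 - (40/41)^143) = 39.800.

39.80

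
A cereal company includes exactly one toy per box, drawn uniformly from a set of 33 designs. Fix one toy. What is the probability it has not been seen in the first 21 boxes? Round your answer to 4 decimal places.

Each box misses the fixed toy with probability (33-1)/33 = 32/33, independently.
P(still missing after 21) = (32/33)^21 = 0.52403.

0.5240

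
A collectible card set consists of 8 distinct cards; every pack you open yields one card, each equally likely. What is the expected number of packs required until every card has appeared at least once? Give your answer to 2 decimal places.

The wait to go from k to k+1 distinct cards is geometric with mean 8/(8-k).
E[T] = 8/8 + 8/7 + 8/6 + ... + 8/2 + 8/1 = 8·H_{8}.
H_{8} = 2.718, so E[T] = 21.743.

21.74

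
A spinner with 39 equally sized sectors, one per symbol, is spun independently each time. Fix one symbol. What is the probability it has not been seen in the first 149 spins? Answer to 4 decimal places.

0.0209

Each spin misses the fixed symbol with probability (39-1)/39 = 38/39, independently.
P(still missing after 149) = (38/39)^149 = 0.02085.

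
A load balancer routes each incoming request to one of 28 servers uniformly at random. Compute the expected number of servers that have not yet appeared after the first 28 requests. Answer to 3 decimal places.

For each server, P(unseen after 28) = (27/28)^28 = 0.3612.
By linearity of expectation, E[unseen] = 28·(27/28)^28 = 10.1139.

10.114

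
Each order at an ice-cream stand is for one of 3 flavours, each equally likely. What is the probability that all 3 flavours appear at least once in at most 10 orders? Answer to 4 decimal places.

0.9480

By inclusion–exclusion over which flavours are missing,
P(all seen) = Σ_{j=0}^{3} (-1)^j C(3,j)((3-j)/3)^10
= 1.00000 - 0.05202 + 0.00005 - 0.00000
= 0.94803.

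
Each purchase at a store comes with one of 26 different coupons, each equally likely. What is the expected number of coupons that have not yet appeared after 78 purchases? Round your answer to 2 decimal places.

For each coupon, P(unseen after 78) = (25/26)^78 = 0.047.
By linearity of expectation, E[unseen] = 26·(25/26)^78 = 1.220.

1.22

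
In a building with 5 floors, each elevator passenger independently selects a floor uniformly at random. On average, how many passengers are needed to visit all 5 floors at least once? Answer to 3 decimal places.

11.417

The wait to go from k to k+1 distinct floors is geometric with mean 5/(5-k).
E[T] = 5/5 + 5/4 + 5/3 + 5/2 + 5/1 = 5·H_{5}.
H_{5} = 2.2833, so E[T] = 11.4167.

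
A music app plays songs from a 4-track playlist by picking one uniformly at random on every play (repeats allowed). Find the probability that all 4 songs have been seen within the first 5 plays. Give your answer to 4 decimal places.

Let A_i be the event that song i is missing after 5 plays. By inclusion–exclusion on the A_i,
P(all seen) = Σ_{j=0}^{4} (-1)^j C(4,j)((4-j)/4)^5
= 1.00000 - 0.94922 + 0.18750 - 0.00391 + 0.00000
= 0.23438.

0.2344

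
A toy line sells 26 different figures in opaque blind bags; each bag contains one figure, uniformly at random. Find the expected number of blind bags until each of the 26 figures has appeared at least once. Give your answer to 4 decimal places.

100.2149

The wait to go from k to k+1 distinct figures is geometric with mean 26/(26-k).
E[T] = 26/26 + 26/25 + 26/24 + ... + 26/2 + 26/1 = 26·H_{26}.
H_{26} = 3.85442, so E[T] = 100.21491.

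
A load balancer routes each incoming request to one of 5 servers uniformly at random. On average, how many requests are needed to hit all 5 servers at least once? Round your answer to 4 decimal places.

Split into phases: going from k distinct to k+1 distinct takes on average 5/(5-k) requests.
E[T] = 5/5 + 5/4 + 5/3 + 5/2 + 5/1 = 5·H_{5}.
H_{5} = 2.28333, so E[T] = 11.41667.

11.4167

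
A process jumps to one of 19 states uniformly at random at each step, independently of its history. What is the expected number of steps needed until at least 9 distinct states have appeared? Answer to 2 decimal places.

With k distinct states already seen, the next new one arrives after an expected 19/(19-k) steps.
Sum over k = 0,...,8: E = 19/19 + 19/18 + 19/17 + ... + 19/12 + 19/11 = 11.757.

11.76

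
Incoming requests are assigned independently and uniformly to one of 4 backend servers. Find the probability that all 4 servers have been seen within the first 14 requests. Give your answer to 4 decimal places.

0.9291

By inclusion–exclusion over which servers are missing,
P(all seen) = Σ_{j=0}^{4} (-1)^j C(4,j)((4-j)/4)^14
= 1.00000 - 0.07127 + 0.00037 - 0.00000 + 0.00000
= 0.92909.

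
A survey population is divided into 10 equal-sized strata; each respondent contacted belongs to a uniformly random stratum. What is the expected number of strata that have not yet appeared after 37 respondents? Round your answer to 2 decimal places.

For each stratum, P(unseen after 37) = (9/10)^37 = 0.020.
By linearity of expectation, E[unseen] = 10·(9/10)^37 = 0.203.

0.20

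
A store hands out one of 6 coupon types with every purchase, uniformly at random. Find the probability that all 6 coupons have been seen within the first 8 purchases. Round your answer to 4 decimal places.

0.1140

Let A_i be the event that coupon i is missing after 8 purchases. By inclusion–exclusion on the A_i,
P(all seen) = Σ_{j=0}^{6} (-1)^j C(6,j)((6-j)/6)^8
= 1.00000 - 1.39541 + 0.58528 - 0.07813 + 0.00229 - 0.00000 + 0.00000
= 0.11403.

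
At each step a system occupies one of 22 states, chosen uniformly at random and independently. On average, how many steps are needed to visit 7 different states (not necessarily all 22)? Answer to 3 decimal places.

8.197

Going from k to k+1 distinct takes a geometric number of steps with mean 22/(22-k).
Sum over k = 0,...,6: E = 22/22 + 22/21 + 22/20 + ... + 22/17 + 22/16 = 8.1969.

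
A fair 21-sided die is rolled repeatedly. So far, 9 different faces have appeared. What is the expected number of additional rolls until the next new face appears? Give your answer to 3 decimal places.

1.750

Each roll yields a new face with probability (21-9)/21 = 12/21, so the wait is geometric with mean 21/12.
E = 21/12 = 1.7500.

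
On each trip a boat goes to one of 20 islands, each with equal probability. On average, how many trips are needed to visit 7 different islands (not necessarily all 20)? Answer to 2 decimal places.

8.35

Going from k to k+1 distinct takes a geometric number of trips with mean 20/(20-k).
Sum over k = 0,...,6: E = 20/20 + 20/19 + 20/18 + ... + 20/15 + 20/14 = 8.352.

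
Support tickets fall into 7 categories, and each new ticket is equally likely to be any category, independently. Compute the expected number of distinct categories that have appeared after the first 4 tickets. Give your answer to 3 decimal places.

3.222

For each category, P(seen in 4 tickets) = 1 - (6/7)^4 = 0.4602.
By linearity of expectation, E[distinct seen] = 7·(1 - (6/7)^4) = 3.2216.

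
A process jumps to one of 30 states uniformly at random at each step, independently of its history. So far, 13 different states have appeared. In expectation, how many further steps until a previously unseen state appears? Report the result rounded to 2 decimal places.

1.76

Each step yields a new state with probability (30-13)/30 = 17/30, so the wait is geometric with mean 30/17.
E = 30/17 = 1.765.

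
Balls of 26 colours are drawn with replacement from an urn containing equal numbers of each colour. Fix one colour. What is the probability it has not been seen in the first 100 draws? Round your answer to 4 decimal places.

On each draw the fixed colour fails to appear with probability 25/26.
P(still missing after 100) = (25/26)^100 = 0.01980.

0.0198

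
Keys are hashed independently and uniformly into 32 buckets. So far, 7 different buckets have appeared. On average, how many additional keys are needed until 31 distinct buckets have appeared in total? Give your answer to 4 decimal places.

The wait to go from k to k+1 distinct buckets is geometric with mean 32/(32-k).
Sum over k = 7,...,30: E = 32/25 + 32/24 + 32/23 + ... + 32/3 + 32/2 = 90.11066.

90.1107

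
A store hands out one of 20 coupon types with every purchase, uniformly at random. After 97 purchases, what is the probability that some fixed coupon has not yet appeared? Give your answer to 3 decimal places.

Each purchase misses the fixed coupon with probability (20-1)/20 = 19/20, independently.
P(still missing after 97) = (19/20)^97 = 0.0069.

0.007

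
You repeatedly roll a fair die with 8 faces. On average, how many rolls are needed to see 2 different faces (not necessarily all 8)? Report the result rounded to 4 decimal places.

2.1429

Going from k to k+1 distinct takes a geometric number of rolls with mean 8/(8-k).
Sum over k = 0,...,1: E = 8/8 + 8/7 = 2.14286.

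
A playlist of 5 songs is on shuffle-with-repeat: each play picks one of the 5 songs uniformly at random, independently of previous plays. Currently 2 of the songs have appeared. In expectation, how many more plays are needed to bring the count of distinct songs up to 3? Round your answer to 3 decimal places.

From k distinct to k+1 distinct takes on average 5/(5-k) plays.
Only the k = 2 term is needed: E = 5/3 = 1.6667.

1.667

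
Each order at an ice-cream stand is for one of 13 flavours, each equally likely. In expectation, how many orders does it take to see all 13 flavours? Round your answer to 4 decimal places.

41.3417

The wait to go from k to k+1 distinct flavours is geometric with mean 13/(13-k).
E[T] = 13/13 + 13/12 + 13/11 + ... + 13/2 + 13/1 = 13·H_{13}.
H_{13} = 3.18013, so E[T] = 41.34174.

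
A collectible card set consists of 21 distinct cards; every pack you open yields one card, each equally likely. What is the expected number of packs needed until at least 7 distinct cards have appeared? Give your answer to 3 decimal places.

Going from k to k+1 distinct takes a geometric number of packs with mean 21/(21-k).
Sum over k = 0,...,6: E = 21/21 + 21/20 + 21/19 + ... + 21/16 + 21/15 = 8.2697.

8.270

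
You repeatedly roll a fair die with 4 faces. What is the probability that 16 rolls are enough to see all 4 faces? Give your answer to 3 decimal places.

By inclusion–exclusion over which faces are missing,
P(all seen) = Σ_{j=0}^{4} (-1)^j C(4,j)((4-j)/4)^16
= 1.0000 - 0.0401 + 0.0001 - 0.0000 + 0.0000
= 0.9600.

0.960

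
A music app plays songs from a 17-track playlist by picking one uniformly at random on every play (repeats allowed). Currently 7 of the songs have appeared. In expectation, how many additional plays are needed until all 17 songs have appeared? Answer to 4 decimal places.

From k distinct to k+1 distinct takes on average 17/(17-k) plays.
Sum over k = 7,...,16: E = 17/10 + 17/9 + 17/8 + ... + 17/2 + 17/1 = 49.79246.

49.7925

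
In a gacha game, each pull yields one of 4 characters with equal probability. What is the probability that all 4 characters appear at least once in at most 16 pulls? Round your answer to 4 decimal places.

By inclusion–exclusion over which characters are missing,
P(all seen) = Σ_{j=0}^{4} (-1)^j C(4,j)((4-j)/4)^16
= 1.00000 - 0.04009 + 0.00009 - 0.00000 + 0.00000
= 0.96000.

0.9600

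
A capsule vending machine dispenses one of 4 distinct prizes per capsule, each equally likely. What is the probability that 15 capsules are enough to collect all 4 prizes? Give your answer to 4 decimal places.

0.9467

By inclusion–exclusion over which prizes are missing,
P(all seen) = Σ_{j=0}^{4} (-1)^j C(4,j)((4-j)/4)^15
= 1.00000 - 0.05345 + 0.00018 - 0.00000 + 0.00000
= 0.94673.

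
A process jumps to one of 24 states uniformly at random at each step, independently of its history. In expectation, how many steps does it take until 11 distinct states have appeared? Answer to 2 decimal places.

With k distinct states already seen, the next new one arrives after an expected 24/(24-k) steps.
Sum over k = 0,...,10: E = 24/24 + 24/23 + 24/22 + ... + 24/15 + 24/14 = 14.300.

14.30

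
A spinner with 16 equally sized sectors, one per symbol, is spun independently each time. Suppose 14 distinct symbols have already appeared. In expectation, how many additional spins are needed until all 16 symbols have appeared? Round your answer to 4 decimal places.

24.0000

With k distinct symbols already seen, the next new one takes an expected 16/(16-k) spins.
Sum over k = 14,...,15: E = 16/2 + 16/1 = 24.00000.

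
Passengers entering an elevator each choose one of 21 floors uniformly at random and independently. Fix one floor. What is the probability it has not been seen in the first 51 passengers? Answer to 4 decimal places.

0.0831

Each passenger misses the fixed floor with probability (21-1)/21 = 20/21, independently.
P(still missing after 51) = (20/21)^51 = 0.08305.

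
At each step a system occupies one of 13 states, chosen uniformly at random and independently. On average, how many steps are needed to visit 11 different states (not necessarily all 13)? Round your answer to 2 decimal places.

21.84

Going from k to k+1 distinct takes a geometric number of steps with mean 13/(13-k).
Sum over k = 0,...,10: E = 13/13 + 13/12 + 13/11 + ... + 13/4 + 13/3 = 21.842.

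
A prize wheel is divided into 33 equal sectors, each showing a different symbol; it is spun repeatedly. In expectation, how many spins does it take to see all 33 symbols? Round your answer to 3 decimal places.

The wait to go from k to k+1 distinct symbols is geometric with mean 33/(33-k).
E[T] = 33/33 + 33/32 + 33/31 + ... + 33/2 + 33/1 = 33·H_{33}.
H_{33} = 4.0888, so E[T] = 134.9303.

134.930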